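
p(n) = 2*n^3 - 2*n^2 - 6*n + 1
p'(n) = 6*n^2 - 4*n - 6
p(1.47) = -5.79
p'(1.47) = 1.09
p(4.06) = 77.52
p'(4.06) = 76.66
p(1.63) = -5.43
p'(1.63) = 3.42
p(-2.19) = -16.46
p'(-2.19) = 31.54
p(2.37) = 2.17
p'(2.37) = 18.22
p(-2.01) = -11.26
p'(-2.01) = 26.28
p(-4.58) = -205.62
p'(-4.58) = 138.18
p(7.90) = 814.86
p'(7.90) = 336.86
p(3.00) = 19.00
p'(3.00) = 36.00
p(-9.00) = -1565.00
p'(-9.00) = 516.00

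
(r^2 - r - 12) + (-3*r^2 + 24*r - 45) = -2*r^2 + 23*r - 57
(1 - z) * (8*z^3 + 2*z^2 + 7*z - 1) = -8*z^4 + 6*z^3 - 5*z^2 + 8*z - 1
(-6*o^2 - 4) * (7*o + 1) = -42*o^3 - 6*o^2 - 28*o - 4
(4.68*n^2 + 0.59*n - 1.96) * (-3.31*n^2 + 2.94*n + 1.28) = -15.4908*n^4 + 11.8063*n^3 + 14.2126*n^2 - 5.0072*n - 2.5088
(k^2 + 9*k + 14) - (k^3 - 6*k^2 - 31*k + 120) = -k^3 + 7*k^2 + 40*k - 106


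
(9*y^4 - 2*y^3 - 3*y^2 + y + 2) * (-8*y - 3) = -72*y^5 - 11*y^4 + 30*y^3 + y^2 - 19*y - 6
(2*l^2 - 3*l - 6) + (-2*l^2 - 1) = -3*l - 7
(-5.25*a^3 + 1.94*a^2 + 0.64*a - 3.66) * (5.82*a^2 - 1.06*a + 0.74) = -30.555*a^5 + 16.8558*a^4 - 2.2166*a^3 - 20.544*a^2 + 4.3532*a - 2.7084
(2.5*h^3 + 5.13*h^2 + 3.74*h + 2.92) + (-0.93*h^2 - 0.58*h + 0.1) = 2.5*h^3 + 4.2*h^2 + 3.16*h + 3.02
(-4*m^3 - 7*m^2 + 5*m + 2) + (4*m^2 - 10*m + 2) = -4*m^3 - 3*m^2 - 5*m + 4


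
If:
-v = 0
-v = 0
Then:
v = 0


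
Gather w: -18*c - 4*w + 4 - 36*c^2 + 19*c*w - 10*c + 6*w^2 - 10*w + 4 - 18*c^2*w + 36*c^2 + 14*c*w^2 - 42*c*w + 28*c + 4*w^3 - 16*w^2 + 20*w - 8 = 4*w^3 + w^2*(14*c - 10) + w*(-18*c^2 - 23*c + 6)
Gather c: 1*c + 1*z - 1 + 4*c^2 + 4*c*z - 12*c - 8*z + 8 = 4*c^2 + c*(4*z - 11) - 7*z + 7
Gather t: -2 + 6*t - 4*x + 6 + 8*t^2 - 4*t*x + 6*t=8*t^2 + t*(12 - 4*x) - 4*x + 4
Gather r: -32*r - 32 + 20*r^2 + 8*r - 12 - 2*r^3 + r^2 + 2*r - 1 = -2*r^3 + 21*r^2 - 22*r - 45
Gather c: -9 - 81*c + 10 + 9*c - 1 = -72*c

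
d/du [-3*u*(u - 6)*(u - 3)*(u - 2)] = -12*u^3 + 99*u^2 - 216*u + 108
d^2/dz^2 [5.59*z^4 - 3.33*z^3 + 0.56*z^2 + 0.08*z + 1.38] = 67.08*z^2 - 19.98*z + 1.12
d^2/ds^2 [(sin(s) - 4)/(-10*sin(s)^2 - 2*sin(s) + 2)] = (25*sin(s)^5 - 405*sin(s)^4 - 80*sin(s)^3 + 517*sin(s)^2 + 87*sin(s) + 46)/(2*(5*sin(s)^2 + sin(s) - 1)^3)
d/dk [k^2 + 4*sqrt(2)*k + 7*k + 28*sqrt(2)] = 2*k + 4*sqrt(2) + 7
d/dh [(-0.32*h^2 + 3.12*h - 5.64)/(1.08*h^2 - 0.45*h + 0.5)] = (-3.2256*h^2 + 11.8624*h - 0.978)/(1.1664*h^4 - 0.972*h^3 + 1.2825*h^2 - 0.45*h + 0.25)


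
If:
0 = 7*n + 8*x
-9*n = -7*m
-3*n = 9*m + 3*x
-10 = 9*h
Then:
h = -10/9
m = 0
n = 0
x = 0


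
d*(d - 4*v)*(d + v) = d^3 - 3*d^2*v - 4*d*v^2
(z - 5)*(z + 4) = z^2 - z - 20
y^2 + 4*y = y*(y + 4)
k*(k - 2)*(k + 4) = k^3 + 2*k^2 - 8*k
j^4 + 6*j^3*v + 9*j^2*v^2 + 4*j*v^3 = j*(j + v)^2*(j + 4*v)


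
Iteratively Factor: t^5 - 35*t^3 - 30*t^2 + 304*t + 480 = (t - 5)*(t^4 + 5*t^3 - 10*t^2 - 80*t - 96) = (t - 5)*(t + 3)*(t^3 + 2*t^2 - 16*t - 32) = (t - 5)*(t + 2)*(t + 3)*(t^2 - 16) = (t - 5)*(t - 4)*(t + 2)*(t + 3)*(t + 4)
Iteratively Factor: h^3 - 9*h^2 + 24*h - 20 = (h - 5)*(h^2 - 4*h + 4) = (h - 5)*(h - 2)*(h - 2)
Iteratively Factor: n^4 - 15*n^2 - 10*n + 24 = (n + 2)*(n^3 - 2*n^2 - 11*n + 12) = (n - 4)*(n + 2)*(n^2 + 2*n - 3) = (n - 4)*(n - 1)*(n + 2)*(n + 3)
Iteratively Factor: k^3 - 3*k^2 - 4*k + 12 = (k - 3)*(k^2 - 4) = (k - 3)*(k + 2)*(k - 2)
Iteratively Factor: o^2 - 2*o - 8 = (o + 2)*(o - 4)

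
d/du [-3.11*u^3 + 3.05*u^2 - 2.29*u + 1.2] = -9.33*u^2 + 6.1*u - 2.29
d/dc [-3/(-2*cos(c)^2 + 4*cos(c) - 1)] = 12*(cos(c) - 1)*sin(c)/(-4*cos(c) + cos(2*c) + 2)^2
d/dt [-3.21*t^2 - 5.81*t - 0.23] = -6.42*t - 5.81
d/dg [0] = 0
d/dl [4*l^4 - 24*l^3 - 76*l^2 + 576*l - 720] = 16*l^3 - 72*l^2 - 152*l + 576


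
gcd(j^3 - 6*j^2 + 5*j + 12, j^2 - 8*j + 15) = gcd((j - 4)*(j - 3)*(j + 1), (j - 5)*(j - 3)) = j - 3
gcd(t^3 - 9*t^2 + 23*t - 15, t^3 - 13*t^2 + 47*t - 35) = t^2 - 6*t + 5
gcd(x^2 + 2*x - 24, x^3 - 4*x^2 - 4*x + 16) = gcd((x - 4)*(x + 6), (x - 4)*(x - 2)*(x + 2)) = x - 4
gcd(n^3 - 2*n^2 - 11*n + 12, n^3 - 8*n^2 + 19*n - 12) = n^2 - 5*n + 4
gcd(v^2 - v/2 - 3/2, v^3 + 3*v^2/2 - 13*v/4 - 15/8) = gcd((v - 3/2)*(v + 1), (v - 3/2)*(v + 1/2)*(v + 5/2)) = v - 3/2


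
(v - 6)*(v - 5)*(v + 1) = v^3 - 10*v^2 + 19*v + 30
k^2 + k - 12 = (k - 3)*(k + 4)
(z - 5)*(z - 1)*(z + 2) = z^3 - 4*z^2 - 7*z + 10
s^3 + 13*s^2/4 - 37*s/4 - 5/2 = (s - 2)*(s + 1/4)*(s + 5)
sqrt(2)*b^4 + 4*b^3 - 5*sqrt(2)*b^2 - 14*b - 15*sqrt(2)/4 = (b - 3*sqrt(2)/2)*(b + sqrt(2)/2)*(b + 5*sqrt(2)/2)*(sqrt(2)*b + 1)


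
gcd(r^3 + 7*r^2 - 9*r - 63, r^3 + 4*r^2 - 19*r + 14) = r + 7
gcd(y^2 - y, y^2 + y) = y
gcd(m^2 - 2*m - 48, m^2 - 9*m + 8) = m - 8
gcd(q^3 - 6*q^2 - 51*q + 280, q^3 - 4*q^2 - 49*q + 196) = q + 7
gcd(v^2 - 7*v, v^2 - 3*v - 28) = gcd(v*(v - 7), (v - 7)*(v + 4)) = v - 7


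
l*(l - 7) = l^2 - 7*l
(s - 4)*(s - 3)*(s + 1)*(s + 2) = s^4 - 4*s^3 - 7*s^2 + 22*s + 24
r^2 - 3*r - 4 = (r - 4)*(r + 1)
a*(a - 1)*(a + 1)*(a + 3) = a^4 + 3*a^3 - a^2 - 3*a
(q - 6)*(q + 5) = q^2 - q - 30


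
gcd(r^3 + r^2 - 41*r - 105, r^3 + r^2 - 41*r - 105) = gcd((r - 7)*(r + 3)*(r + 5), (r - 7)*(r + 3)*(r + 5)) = r^3 + r^2 - 41*r - 105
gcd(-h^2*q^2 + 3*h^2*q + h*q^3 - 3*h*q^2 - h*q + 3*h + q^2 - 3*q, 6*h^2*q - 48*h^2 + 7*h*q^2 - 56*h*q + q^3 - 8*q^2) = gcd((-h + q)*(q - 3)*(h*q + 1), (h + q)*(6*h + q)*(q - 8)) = 1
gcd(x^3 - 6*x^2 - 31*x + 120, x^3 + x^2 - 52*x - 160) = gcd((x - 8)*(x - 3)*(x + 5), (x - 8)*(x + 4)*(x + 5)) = x^2 - 3*x - 40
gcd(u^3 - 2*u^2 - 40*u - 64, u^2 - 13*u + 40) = u - 8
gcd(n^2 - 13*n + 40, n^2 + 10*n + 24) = 1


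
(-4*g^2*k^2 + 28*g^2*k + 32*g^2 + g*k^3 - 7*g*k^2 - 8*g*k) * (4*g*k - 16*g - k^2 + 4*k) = -16*g^3*k^3 + 176*g^3*k^2 - 320*g^3*k - 512*g^3 + 8*g^2*k^4 - 88*g^2*k^3 + 160*g^2*k^2 + 256*g^2*k - g*k^5 + 11*g*k^4 - 20*g*k^3 - 32*g*k^2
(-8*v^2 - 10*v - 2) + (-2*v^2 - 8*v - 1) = -10*v^2 - 18*v - 3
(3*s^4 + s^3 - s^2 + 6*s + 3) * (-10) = -30*s^4 - 10*s^3 + 10*s^2 - 60*s - 30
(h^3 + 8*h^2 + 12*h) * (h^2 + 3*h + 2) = h^5 + 11*h^4 + 38*h^3 + 52*h^2 + 24*h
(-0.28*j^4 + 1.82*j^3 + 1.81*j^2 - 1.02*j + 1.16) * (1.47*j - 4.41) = -0.4116*j^5 + 3.9102*j^4 - 5.3655*j^3 - 9.4815*j^2 + 6.2034*j - 5.1156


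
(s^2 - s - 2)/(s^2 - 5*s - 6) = (s - 2)/(s - 6)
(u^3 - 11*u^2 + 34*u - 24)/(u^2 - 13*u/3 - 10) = 3*(u^2 - 5*u + 4)/(3*u + 5)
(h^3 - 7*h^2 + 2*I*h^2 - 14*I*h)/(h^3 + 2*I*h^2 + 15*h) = (h^2 + h*(-7 + 2*I) - 14*I)/(h^2 + 2*I*h + 15)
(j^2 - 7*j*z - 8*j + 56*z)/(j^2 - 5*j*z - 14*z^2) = (j - 8)/(j + 2*z)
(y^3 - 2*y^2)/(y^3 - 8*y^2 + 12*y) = y/(y - 6)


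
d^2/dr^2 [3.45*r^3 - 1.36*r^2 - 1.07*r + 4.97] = 20.7*r - 2.72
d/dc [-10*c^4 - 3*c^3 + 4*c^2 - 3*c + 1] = -40*c^3 - 9*c^2 + 8*c - 3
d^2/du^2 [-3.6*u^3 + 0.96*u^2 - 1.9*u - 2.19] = 1.92 - 21.6*u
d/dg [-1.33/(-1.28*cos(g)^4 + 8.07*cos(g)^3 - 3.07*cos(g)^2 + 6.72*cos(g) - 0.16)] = (6.8096*cos(g)^3 - 32.1993*cos(g)^2 + 8.1662*cos(g) - 8.9376)*sin(g)/(1.28*cos(g)^4 - 8.07*cos(g)^3 + 3.07*cos(g)^2 - 6.72*cos(g) + 0.16)^2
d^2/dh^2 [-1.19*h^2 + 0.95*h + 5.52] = -2.38000000000000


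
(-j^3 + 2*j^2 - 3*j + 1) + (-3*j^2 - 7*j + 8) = -j^3 - j^2 - 10*j + 9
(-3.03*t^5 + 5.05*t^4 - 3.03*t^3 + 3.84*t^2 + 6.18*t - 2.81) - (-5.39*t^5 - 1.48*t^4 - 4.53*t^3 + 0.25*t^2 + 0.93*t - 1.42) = 2.36*t^5 + 6.53*t^4 + 1.5*t^3 + 3.59*t^2 + 5.25*t - 1.39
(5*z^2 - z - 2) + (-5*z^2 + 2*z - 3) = z - 5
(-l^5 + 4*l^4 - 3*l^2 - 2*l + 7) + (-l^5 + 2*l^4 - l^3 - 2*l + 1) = -2*l^5 + 6*l^4 - l^3 - 3*l^2 - 4*l + 8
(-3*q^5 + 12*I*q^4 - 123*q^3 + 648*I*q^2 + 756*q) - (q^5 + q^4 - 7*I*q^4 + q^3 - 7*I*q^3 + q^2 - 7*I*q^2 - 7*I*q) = -4*q^5 - q^4 + 19*I*q^4 - 124*q^3 + 7*I*q^3 - q^2 + 655*I*q^2 + 756*q + 7*I*q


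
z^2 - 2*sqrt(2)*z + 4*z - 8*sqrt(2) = (z + 4)*(z - 2*sqrt(2))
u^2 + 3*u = u*(u + 3)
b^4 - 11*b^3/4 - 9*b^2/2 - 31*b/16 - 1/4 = (b - 4)*(b + 1/4)*(b + 1/2)^2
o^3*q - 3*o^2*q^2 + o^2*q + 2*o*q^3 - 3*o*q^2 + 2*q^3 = (o - 2*q)*(o - q)*(o*q + q)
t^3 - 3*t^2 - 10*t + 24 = (t - 4)*(t - 2)*(t + 3)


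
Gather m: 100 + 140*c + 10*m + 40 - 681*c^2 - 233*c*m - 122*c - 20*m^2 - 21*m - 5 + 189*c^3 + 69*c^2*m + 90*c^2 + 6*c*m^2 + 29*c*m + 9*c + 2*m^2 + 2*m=189*c^3 - 591*c^2 + 27*c + m^2*(6*c - 18) + m*(69*c^2 - 204*c - 9) + 135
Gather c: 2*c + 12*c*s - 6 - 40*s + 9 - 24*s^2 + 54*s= c*(12*s + 2) - 24*s^2 + 14*s + 3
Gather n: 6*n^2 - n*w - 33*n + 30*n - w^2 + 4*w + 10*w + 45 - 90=6*n^2 + n*(-w - 3) - w^2 + 14*w - 45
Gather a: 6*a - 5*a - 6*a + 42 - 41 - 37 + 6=-5*a - 30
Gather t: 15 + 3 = 18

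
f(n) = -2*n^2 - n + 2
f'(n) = -4*n - 1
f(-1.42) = -0.61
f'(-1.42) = 4.68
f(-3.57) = -19.92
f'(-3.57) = 13.28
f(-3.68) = -21.40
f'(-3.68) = 13.72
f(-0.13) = 2.10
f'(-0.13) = -0.48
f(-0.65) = 1.80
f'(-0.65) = 1.60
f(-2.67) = -9.59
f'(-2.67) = 9.68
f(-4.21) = -29.24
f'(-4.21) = 15.84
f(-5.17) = -46.29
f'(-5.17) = 19.68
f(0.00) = 2.00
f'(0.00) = -1.00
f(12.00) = -298.00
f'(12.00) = -49.00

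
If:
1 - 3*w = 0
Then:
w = 1/3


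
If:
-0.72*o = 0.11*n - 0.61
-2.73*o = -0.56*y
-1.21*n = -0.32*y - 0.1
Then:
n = 0.98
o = 0.70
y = 3.40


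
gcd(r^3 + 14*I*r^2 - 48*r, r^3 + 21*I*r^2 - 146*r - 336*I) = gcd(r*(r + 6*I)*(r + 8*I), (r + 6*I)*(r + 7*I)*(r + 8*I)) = r^2 + 14*I*r - 48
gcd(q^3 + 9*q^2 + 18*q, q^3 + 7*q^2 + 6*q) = q^2 + 6*q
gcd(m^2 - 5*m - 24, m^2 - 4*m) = 1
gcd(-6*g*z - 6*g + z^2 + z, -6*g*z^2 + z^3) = -6*g + z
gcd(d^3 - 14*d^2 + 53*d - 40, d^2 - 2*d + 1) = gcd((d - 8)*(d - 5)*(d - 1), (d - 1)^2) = d - 1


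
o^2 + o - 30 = (o - 5)*(o + 6)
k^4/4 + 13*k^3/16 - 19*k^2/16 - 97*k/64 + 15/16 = (k/4 + 1)*(k - 3/2)*(k - 1/2)*(k + 5/4)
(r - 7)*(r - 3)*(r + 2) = r^3 - 8*r^2 + r + 42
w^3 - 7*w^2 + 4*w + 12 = (w - 6)*(w - 2)*(w + 1)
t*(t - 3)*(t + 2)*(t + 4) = t^4 + 3*t^3 - 10*t^2 - 24*t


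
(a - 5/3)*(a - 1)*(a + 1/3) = a^3 - 7*a^2/3 + 7*a/9 + 5/9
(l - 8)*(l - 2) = l^2 - 10*l + 16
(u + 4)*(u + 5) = u^2 + 9*u + 20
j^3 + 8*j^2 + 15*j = j*(j + 3)*(j + 5)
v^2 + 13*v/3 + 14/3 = (v + 2)*(v + 7/3)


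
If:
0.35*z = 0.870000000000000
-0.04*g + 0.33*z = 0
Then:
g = 20.51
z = 2.49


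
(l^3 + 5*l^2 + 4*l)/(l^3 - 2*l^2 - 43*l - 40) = l*(l + 4)/(l^2 - 3*l - 40)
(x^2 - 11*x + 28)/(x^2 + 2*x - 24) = (x - 7)/(x + 6)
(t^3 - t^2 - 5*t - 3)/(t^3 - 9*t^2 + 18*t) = (t^2 + 2*t + 1)/(t*(t - 6))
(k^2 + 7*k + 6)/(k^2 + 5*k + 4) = (k + 6)/(k + 4)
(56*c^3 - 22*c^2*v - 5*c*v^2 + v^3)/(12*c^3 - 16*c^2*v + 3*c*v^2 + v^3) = (-28*c^2 - 3*c*v + v^2)/(-6*c^2 + 5*c*v + v^2)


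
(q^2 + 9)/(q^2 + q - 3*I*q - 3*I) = (q + 3*I)/(q + 1)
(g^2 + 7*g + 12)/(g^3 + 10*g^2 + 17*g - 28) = (g + 3)/(g^2 + 6*g - 7)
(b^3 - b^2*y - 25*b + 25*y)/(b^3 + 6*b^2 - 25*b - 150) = (b - y)/(b + 6)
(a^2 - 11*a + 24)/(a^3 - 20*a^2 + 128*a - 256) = (a - 3)/(a^2 - 12*a + 32)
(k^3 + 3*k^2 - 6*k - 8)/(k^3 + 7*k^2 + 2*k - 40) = (k + 1)/(k + 5)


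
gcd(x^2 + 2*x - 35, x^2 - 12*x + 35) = x - 5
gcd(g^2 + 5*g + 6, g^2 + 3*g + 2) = g + 2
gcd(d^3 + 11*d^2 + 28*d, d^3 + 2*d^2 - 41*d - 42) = d + 7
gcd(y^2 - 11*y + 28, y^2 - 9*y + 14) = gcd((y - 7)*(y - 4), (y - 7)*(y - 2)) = y - 7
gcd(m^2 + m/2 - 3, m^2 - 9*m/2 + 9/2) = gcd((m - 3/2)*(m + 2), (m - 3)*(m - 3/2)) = m - 3/2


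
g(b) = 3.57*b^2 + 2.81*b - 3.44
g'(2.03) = 17.30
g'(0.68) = 7.67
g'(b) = 7.14*b + 2.81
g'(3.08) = 24.80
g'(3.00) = 24.23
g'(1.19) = 11.31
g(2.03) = 16.98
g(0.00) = -3.44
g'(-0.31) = 0.60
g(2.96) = 36.16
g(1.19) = 4.96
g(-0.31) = -3.97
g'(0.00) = 2.81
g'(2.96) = 23.94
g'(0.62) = 7.24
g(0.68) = 0.12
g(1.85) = 13.98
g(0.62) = -0.33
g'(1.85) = 16.02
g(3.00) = 37.12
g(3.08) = 39.08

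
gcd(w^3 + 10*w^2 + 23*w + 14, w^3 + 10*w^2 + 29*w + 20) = w + 1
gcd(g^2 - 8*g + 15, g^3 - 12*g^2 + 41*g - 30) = g - 5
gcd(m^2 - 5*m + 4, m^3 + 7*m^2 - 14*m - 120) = m - 4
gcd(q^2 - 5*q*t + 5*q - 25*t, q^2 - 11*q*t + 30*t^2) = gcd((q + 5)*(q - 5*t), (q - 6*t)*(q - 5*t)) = q - 5*t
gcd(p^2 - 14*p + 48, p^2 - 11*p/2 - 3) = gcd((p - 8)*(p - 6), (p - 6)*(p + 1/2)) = p - 6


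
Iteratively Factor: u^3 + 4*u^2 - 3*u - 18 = (u + 3)*(u^2 + u - 6) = (u - 2)*(u + 3)*(u + 3)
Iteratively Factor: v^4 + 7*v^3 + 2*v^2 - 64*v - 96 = (v + 2)*(v^3 + 5*v^2 - 8*v - 48) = (v + 2)*(v + 4)*(v^2 + v - 12) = (v + 2)*(v + 4)^2*(v - 3)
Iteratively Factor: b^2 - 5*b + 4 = (b - 1)*(b - 4)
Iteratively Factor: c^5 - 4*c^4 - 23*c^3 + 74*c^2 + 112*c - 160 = (c - 1)*(c^4 - 3*c^3 - 26*c^2 + 48*c + 160) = (c - 5)*(c - 1)*(c^3 + 2*c^2 - 16*c - 32) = (c - 5)*(c - 1)*(c + 4)*(c^2 - 2*c - 8) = (c - 5)*(c - 4)*(c - 1)*(c + 4)*(c + 2)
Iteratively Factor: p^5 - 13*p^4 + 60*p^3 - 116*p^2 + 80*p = (p - 5)*(p^4 - 8*p^3 + 20*p^2 - 16*p) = (p - 5)*(p - 2)*(p^3 - 6*p^2 + 8*p) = (p - 5)*(p - 4)*(p - 2)*(p^2 - 2*p) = (p - 5)*(p - 4)*(p - 2)^2*(p)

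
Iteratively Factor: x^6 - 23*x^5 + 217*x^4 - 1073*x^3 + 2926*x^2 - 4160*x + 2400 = (x - 5)*(x^5 - 18*x^4 + 127*x^3 - 438*x^2 + 736*x - 480) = (x - 5)*(x - 2)*(x^4 - 16*x^3 + 95*x^2 - 248*x + 240) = (x - 5)^2*(x - 2)*(x^3 - 11*x^2 + 40*x - 48) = (x - 5)^2*(x - 4)*(x - 2)*(x^2 - 7*x + 12) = (x - 5)^2*(x - 4)^2*(x - 2)*(x - 3)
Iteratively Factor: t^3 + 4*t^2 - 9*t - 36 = (t + 4)*(t^2 - 9) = (t + 3)*(t + 4)*(t - 3)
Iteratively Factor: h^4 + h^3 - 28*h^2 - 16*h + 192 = (h - 4)*(h^3 + 5*h^2 - 8*h - 48) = (h - 4)*(h + 4)*(h^2 + h - 12) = (h - 4)*(h + 4)^2*(h - 3)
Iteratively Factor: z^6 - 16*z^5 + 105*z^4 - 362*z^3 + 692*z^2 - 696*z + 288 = (z - 2)*(z^5 - 14*z^4 + 77*z^3 - 208*z^2 + 276*z - 144) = (z - 3)*(z - 2)*(z^4 - 11*z^3 + 44*z^2 - 76*z + 48) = (z - 4)*(z - 3)*(z - 2)*(z^3 - 7*z^2 + 16*z - 12) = (z - 4)*(z - 3)*(z - 2)^2*(z^2 - 5*z + 6) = (z - 4)*(z - 3)*(z - 2)^3*(z - 3)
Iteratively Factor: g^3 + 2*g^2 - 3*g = (g + 3)*(g^2 - g) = g*(g + 3)*(g - 1)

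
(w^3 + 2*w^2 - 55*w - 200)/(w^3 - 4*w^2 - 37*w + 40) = (w + 5)/(w - 1)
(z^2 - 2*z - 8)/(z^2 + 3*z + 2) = (z - 4)/(z + 1)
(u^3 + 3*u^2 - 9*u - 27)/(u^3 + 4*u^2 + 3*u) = (u^2 - 9)/(u*(u + 1))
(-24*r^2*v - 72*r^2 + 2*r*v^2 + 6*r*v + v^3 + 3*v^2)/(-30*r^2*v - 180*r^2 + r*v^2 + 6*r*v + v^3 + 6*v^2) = (4*r*v + 12*r - v^2 - 3*v)/(5*r*v + 30*r - v^2 - 6*v)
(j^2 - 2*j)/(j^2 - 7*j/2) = 2*(j - 2)/(2*j - 7)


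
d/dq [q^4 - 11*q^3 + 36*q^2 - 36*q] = 4*q^3 - 33*q^2 + 72*q - 36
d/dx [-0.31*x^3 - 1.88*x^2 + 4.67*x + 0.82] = -0.93*x^2 - 3.76*x + 4.67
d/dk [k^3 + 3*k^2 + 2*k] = 3*k^2 + 6*k + 2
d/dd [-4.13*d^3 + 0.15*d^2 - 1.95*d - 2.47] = -12.39*d^2 + 0.3*d - 1.95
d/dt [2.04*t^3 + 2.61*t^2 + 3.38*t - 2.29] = 6.12*t^2 + 5.22*t + 3.38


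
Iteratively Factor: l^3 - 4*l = (l - 2)*(l^2 + 2*l) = l*(l - 2)*(l + 2)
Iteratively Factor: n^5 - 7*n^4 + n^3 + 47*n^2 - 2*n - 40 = (n - 4)*(n^4 - 3*n^3 - 11*n^2 + 3*n + 10) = (n - 4)*(n - 1)*(n^3 - 2*n^2 - 13*n - 10) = (n - 4)*(n - 1)*(n + 1)*(n^2 - 3*n - 10) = (n - 5)*(n - 4)*(n - 1)*(n + 1)*(n + 2)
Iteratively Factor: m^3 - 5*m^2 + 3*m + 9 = (m - 3)*(m^2 - 2*m - 3) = (m - 3)^2*(m + 1)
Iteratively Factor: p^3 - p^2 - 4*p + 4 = (p + 2)*(p^2 - 3*p + 2) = (p - 2)*(p + 2)*(p - 1)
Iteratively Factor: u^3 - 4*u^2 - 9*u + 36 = (u - 3)*(u^2 - u - 12) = (u - 4)*(u - 3)*(u + 3)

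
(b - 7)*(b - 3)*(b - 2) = b^3 - 12*b^2 + 41*b - 42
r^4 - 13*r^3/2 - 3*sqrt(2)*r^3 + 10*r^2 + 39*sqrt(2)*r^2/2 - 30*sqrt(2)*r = r*(r - 4)*(r - 5/2)*(r - 3*sqrt(2))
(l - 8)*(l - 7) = l^2 - 15*l + 56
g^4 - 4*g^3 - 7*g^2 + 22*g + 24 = (g - 4)*(g - 3)*(g + 1)*(g + 2)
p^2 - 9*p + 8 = (p - 8)*(p - 1)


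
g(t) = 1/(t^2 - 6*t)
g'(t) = (6 - 2*t)/(t^2 - 6*t)^2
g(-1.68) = 0.08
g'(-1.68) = 0.06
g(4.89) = -0.18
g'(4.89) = -0.13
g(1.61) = -0.14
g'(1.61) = 0.06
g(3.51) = -0.11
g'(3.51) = -0.01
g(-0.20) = 0.81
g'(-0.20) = 4.16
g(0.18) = -0.95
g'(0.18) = 5.14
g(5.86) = -1.22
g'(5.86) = -8.50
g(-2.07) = 0.06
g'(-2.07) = 0.04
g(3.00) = -0.11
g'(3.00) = 0.00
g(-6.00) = 0.01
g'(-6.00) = 0.00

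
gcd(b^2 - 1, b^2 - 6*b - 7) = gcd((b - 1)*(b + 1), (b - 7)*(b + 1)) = b + 1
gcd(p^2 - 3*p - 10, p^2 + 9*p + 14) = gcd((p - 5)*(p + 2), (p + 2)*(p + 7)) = p + 2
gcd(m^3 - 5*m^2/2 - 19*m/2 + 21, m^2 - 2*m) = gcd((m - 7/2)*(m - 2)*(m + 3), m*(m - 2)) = m - 2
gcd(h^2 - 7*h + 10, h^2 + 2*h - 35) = h - 5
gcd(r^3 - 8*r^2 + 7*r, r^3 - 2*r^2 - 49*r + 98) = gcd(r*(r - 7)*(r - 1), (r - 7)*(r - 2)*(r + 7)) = r - 7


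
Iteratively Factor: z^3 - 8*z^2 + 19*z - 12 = (z - 4)*(z^2 - 4*z + 3) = (z - 4)*(z - 1)*(z - 3)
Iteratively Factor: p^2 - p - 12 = (p - 4)*(p + 3)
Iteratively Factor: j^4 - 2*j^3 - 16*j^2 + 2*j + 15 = (j + 1)*(j^3 - 3*j^2 - 13*j + 15) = (j + 1)*(j + 3)*(j^2 - 6*j + 5) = (j - 5)*(j + 1)*(j + 3)*(j - 1)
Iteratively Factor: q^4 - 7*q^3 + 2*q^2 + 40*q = (q)*(q^3 - 7*q^2 + 2*q + 40) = q*(q + 2)*(q^2 - 9*q + 20) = q*(q - 4)*(q + 2)*(q - 5)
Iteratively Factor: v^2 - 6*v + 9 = (v - 3)*(v - 3)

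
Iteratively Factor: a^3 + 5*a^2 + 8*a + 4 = (a + 2)*(a^2 + 3*a + 2) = (a + 1)*(a + 2)*(a + 2)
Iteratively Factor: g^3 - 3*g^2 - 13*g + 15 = (g - 5)*(g^2 + 2*g - 3) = (g - 5)*(g + 3)*(g - 1)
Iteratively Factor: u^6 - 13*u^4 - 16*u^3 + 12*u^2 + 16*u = (u + 2)*(u^5 - 2*u^4 - 9*u^3 + 2*u^2 + 8*u) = u*(u + 2)*(u^4 - 2*u^3 - 9*u^2 + 2*u + 8) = u*(u - 1)*(u + 2)*(u^3 - u^2 - 10*u - 8) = u*(u - 1)*(u + 2)^2*(u^2 - 3*u - 4) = u*(u - 1)*(u + 1)*(u + 2)^2*(u - 4)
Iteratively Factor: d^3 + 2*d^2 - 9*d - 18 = (d + 2)*(d^2 - 9) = (d - 3)*(d + 2)*(d + 3)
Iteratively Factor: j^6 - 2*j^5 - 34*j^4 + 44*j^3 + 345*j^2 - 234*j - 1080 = (j - 5)*(j^5 + 3*j^4 - 19*j^3 - 51*j^2 + 90*j + 216) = (j - 5)*(j - 3)*(j^4 + 6*j^3 - j^2 - 54*j - 72) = (j - 5)*(j - 3)^2*(j^3 + 9*j^2 + 26*j + 24) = (j - 5)*(j - 3)^2*(j + 2)*(j^2 + 7*j + 12) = (j - 5)*(j - 3)^2*(j + 2)*(j + 3)*(j + 4)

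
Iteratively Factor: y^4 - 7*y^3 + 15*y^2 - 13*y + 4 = (y - 4)*(y^3 - 3*y^2 + 3*y - 1) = (y - 4)*(y - 1)*(y^2 - 2*y + 1) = (y - 4)*(y - 1)^2*(y - 1)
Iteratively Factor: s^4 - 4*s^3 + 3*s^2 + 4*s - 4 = (s + 1)*(s^3 - 5*s^2 + 8*s - 4) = (s - 2)*(s + 1)*(s^2 - 3*s + 2) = (s - 2)^2*(s + 1)*(s - 1)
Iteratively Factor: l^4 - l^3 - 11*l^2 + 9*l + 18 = (l + 3)*(l^3 - 4*l^2 + l + 6) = (l - 3)*(l + 3)*(l^2 - l - 2) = (l - 3)*(l + 1)*(l + 3)*(l - 2)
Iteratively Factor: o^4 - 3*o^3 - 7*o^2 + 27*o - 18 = (o - 1)*(o^3 - 2*o^2 - 9*o + 18) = (o - 1)*(o + 3)*(o^2 - 5*o + 6) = (o - 2)*(o - 1)*(o + 3)*(o - 3)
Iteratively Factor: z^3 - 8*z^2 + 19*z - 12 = (z - 1)*(z^2 - 7*z + 12) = (z - 3)*(z - 1)*(z - 4)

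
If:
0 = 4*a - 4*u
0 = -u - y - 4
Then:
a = -y - 4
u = -y - 4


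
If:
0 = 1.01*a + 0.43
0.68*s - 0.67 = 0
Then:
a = -0.43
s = 0.99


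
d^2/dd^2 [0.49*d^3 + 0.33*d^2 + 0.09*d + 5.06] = 2.94*d + 0.66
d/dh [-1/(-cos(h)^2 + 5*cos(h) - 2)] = (2*cos(h) - 5)*sin(h)/(cos(h)^2 - 5*cos(h) + 2)^2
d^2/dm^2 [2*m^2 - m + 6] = 4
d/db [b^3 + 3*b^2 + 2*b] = 3*b^2 + 6*b + 2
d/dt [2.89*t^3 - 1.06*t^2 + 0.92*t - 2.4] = 8.67*t^2 - 2.12*t + 0.92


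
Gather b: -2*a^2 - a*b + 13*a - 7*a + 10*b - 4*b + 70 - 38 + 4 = -2*a^2 + 6*a + b*(6 - a) + 36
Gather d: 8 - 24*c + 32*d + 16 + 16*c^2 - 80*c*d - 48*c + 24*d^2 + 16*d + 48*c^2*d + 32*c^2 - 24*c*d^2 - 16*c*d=48*c^2 - 72*c + d^2*(24 - 24*c) + d*(48*c^2 - 96*c + 48) + 24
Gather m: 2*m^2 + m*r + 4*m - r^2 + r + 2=2*m^2 + m*(r + 4) - r^2 + r + 2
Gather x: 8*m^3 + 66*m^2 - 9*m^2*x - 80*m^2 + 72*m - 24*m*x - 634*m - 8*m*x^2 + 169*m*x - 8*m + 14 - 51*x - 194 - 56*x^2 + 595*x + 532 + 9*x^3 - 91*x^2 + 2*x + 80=8*m^3 - 14*m^2 - 570*m + 9*x^3 + x^2*(-8*m - 147) + x*(-9*m^2 + 145*m + 546) + 432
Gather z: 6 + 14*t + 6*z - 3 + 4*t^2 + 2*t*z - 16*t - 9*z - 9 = 4*t^2 - 2*t + z*(2*t - 3) - 6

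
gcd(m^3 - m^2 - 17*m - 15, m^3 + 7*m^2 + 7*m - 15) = m + 3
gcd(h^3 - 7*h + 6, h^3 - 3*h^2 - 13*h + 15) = h^2 + 2*h - 3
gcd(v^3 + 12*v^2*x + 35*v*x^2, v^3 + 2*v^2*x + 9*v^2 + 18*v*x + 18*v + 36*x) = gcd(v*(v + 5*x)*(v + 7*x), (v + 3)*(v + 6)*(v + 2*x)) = 1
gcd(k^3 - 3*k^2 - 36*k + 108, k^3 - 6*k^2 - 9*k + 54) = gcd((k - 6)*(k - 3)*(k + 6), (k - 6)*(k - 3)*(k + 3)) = k^2 - 9*k + 18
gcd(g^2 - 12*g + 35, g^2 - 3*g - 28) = g - 7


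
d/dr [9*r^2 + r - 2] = 18*r + 1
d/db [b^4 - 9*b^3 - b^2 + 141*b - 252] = 4*b^3 - 27*b^2 - 2*b + 141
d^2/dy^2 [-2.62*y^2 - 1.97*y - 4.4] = -5.24000000000000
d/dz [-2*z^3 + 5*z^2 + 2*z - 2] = -6*z^2 + 10*z + 2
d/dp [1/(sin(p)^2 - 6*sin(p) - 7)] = 2*(3 - sin(p))*cos(p)/((sin(p) - 7)^2*(sin(p) + 1)^2)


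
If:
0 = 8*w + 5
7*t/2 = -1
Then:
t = -2/7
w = -5/8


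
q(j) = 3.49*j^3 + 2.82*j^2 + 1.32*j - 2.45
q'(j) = 10.47*j^2 + 5.64*j + 1.32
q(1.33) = 12.50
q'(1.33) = 27.34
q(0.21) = -2.02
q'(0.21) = 2.97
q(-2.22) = -29.67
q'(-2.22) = 40.40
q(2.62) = 83.13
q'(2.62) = 87.97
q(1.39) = 14.21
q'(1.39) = 29.39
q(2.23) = 53.22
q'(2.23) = 65.96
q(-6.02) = -669.60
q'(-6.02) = 346.80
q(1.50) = 17.65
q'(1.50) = 33.34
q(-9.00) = -2330.12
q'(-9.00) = 798.63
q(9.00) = 2782.06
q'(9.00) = 900.15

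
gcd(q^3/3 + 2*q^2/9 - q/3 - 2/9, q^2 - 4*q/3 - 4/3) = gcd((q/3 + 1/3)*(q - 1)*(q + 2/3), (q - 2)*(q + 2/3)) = q + 2/3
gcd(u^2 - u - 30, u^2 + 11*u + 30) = u + 5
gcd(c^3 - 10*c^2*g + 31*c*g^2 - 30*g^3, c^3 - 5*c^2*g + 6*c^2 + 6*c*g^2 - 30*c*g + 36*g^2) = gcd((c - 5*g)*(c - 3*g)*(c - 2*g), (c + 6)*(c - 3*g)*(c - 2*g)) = c^2 - 5*c*g + 6*g^2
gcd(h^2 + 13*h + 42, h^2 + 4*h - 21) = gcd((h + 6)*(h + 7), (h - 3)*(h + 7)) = h + 7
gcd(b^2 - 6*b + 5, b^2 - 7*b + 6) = b - 1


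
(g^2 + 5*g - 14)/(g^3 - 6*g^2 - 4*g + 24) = (g + 7)/(g^2 - 4*g - 12)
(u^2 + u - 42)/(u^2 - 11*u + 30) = (u + 7)/(u - 5)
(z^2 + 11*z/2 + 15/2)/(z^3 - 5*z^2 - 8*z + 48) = (z + 5/2)/(z^2 - 8*z + 16)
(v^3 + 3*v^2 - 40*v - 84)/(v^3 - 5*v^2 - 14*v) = (v^2 + v - 42)/(v*(v - 7))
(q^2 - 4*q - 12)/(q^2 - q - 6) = (q - 6)/(q - 3)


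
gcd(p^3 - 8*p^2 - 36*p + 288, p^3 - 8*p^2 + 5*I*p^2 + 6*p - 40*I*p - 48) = p - 8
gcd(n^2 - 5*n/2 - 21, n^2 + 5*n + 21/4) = n + 7/2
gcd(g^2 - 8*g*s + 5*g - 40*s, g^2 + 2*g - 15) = g + 5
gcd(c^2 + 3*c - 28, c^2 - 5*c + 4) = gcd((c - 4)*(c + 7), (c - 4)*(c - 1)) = c - 4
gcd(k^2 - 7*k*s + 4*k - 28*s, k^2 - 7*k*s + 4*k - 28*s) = -k^2 + 7*k*s - 4*k + 28*s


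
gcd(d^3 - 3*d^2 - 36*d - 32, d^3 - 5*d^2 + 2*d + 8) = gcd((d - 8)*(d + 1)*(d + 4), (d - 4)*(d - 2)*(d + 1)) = d + 1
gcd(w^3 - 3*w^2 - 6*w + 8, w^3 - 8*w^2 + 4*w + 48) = w^2 - 2*w - 8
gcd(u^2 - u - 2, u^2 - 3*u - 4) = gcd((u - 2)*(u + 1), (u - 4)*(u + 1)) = u + 1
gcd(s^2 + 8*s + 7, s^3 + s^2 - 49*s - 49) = s^2 + 8*s + 7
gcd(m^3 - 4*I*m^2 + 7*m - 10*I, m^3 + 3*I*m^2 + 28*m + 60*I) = m^2 - 3*I*m + 10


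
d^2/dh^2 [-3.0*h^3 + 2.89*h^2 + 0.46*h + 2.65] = 5.78 - 18.0*h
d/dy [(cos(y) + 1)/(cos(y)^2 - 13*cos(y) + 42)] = (cos(y)^2 + 2*cos(y) - 55)*sin(y)/(cos(y)^2 - 13*cos(y) + 42)^2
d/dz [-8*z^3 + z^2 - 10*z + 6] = -24*z^2 + 2*z - 10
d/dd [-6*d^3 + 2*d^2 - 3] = 2*d*(2 - 9*d)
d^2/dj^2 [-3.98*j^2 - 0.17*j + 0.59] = -7.96000000000000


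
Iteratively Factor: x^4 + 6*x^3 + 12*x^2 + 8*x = (x + 2)*(x^3 + 4*x^2 + 4*x) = x*(x + 2)*(x^2 + 4*x + 4) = x*(x + 2)^2*(x + 2)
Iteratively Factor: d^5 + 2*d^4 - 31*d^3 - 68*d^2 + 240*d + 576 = (d - 4)*(d^4 + 6*d^3 - 7*d^2 - 96*d - 144) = (d - 4)*(d + 3)*(d^3 + 3*d^2 - 16*d - 48) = (d - 4)*(d + 3)^2*(d^2 - 16) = (d - 4)*(d + 3)^2*(d + 4)*(d - 4)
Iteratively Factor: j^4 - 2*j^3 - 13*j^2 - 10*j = (j + 2)*(j^3 - 4*j^2 - 5*j) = (j + 1)*(j + 2)*(j^2 - 5*j) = j*(j + 1)*(j + 2)*(j - 5)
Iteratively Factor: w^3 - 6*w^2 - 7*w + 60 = (w - 4)*(w^2 - 2*w - 15) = (w - 4)*(w + 3)*(w - 5)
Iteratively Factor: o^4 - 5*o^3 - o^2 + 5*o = (o - 1)*(o^3 - 4*o^2 - 5*o) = (o - 5)*(o - 1)*(o^2 + o) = (o - 5)*(o - 1)*(o + 1)*(o)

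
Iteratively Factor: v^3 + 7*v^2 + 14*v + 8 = (v + 2)*(v^2 + 5*v + 4) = (v + 2)*(v + 4)*(v + 1)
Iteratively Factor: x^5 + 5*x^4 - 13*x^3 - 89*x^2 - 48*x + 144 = (x - 4)*(x^4 + 9*x^3 + 23*x^2 + 3*x - 36) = (x - 4)*(x - 1)*(x^3 + 10*x^2 + 33*x + 36) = (x - 4)*(x - 1)*(x + 3)*(x^2 + 7*x + 12) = (x - 4)*(x - 1)*(x + 3)^2*(x + 4)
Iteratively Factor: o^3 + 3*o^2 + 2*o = (o)*(o^2 + 3*o + 2) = o*(o + 2)*(o + 1)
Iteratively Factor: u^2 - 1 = (u + 1)*(u - 1)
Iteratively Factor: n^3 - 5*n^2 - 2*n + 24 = (n + 2)*(n^2 - 7*n + 12) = (n - 4)*(n + 2)*(n - 3)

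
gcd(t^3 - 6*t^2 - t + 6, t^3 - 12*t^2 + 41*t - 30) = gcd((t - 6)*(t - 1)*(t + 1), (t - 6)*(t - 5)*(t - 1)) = t^2 - 7*t + 6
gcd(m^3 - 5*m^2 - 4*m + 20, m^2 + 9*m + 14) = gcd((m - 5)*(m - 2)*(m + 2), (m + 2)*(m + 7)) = m + 2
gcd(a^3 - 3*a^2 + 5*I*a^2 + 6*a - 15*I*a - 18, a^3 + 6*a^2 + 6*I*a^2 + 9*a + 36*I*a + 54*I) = a + 6*I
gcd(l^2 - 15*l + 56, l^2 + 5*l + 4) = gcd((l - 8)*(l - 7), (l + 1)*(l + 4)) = 1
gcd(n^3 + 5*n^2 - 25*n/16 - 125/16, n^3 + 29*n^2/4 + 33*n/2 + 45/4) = n + 5/4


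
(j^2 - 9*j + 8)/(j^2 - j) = (j - 8)/j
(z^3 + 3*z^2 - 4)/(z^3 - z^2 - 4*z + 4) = (z + 2)/(z - 2)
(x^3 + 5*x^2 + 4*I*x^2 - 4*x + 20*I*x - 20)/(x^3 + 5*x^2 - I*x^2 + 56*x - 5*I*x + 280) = (x^2 + 4*I*x - 4)/(x^2 - I*x + 56)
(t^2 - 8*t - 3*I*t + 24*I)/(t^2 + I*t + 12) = (t - 8)/(t + 4*I)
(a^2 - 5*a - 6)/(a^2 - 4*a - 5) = (a - 6)/(a - 5)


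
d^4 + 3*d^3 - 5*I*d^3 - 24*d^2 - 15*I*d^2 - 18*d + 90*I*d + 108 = (d - 3)*(d + 6)*(d - 3*I)*(d - 2*I)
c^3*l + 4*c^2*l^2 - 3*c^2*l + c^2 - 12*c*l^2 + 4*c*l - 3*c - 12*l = (c - 3)*(c + 4*l)*(c*l + 1)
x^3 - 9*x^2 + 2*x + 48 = (x - 8)*(x - 3)*(x + 2)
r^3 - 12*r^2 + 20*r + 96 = (r - 8)*(r - 6)*(r + 2)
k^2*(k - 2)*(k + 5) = k^4 + 3*k^3 - 10*k^2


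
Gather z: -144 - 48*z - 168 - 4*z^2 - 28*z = -4*z^2 - 76*z - 312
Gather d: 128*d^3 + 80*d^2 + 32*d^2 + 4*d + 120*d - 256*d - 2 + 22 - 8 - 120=128*d^3 + 112*d^2 - 132*d - 108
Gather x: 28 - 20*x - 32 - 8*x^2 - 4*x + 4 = -8*x^2 - 24*x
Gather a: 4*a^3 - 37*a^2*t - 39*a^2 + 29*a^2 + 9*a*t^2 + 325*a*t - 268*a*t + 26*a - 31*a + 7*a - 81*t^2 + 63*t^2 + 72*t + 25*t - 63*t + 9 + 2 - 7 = 4*a^3 + a^2*(-37*t - 10) + a*(9*t^2 + 57*t + 2) - 18*t^2 + 34*t + 4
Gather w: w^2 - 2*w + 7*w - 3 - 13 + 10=w^2 + 5*w - 6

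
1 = 1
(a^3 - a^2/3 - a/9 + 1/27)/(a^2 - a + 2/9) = (9*a^2 - 1)/(3*(3*a - 2))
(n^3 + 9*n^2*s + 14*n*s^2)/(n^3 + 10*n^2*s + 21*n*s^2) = (n + 2*s)/(n + 3*s)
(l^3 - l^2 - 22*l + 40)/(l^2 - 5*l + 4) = (l^2 + 3*l - 10)/(l - 1)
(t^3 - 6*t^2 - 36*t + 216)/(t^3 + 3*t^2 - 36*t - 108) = (t - 6)/(t + 3)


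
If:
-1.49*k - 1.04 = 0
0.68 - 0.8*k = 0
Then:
No Solution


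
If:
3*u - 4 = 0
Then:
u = 4/3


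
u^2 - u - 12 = (u - 4)*(u + 3)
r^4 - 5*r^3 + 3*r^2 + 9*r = r*(r - 3)^2*(r + 1)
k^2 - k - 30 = (k - 6)*(k + 5)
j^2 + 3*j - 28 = (j - 4)*(j + 7)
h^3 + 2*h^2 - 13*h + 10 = (h - 2)*(h - 1)*(h + 5)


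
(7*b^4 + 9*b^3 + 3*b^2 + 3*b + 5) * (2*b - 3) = 14*b^5 - 3*b^4 - 21*b^3 - 3*b^2 + b - 15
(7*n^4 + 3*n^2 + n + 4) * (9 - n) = -7*n^5 + 63*n^4 - 3*n^3 + 26*n^2 + 5*n + 36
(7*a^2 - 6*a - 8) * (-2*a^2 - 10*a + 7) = -14*a^4 - 58*a^3 + 125*a^2 + 38*a - 56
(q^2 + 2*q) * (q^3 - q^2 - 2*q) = q^5 + q^4 - 4*q^3 - 4*q^2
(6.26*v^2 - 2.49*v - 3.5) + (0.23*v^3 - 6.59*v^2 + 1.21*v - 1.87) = 0.23*v^3 - 0.33*v^2 - 1.28*v - 5.37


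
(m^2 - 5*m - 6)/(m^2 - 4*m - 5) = (m - 6)/(m - 5)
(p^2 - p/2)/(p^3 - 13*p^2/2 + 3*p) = 1/(p - 6)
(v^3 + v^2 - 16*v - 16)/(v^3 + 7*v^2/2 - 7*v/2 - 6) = 2*(v - 4)/(2*v - 3)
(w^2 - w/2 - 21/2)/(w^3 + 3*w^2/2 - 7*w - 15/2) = (2*w - 7)/(2*w^2 - 3*w - 5)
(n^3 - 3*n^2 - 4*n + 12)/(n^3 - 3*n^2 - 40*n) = (-n^3 + 3*n^2 + 4*n - 12)/(n*(-n^2 + 3*n + 40))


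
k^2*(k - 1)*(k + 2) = k^4 + k^3 - 2*k^2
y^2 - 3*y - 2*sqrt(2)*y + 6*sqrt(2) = (y - 3)*(y - 2*sqrt(2))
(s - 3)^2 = s^2 - 6*s + 9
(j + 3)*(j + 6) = j^2 + 9*j + 18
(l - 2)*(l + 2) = l^2 - 4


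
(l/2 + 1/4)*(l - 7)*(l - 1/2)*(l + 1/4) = l^4/2 - 27*l^3/8 - l^2 + 27*l/32 + 7/32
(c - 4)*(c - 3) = c^2 - 7*c + 12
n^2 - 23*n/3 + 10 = (n - 6)*(n - 5/3)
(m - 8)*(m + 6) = m^2 - 2*m - 48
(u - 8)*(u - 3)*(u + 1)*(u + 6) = u^4 - 4*u^3 - 47*u^2 + 102*u + 144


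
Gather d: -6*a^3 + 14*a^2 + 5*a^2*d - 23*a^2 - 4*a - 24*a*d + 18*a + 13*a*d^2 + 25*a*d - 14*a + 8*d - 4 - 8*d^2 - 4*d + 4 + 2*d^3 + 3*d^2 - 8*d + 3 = -6*a^3 - 9*a^2 + 2*d^3 + d^2*(13*a - 5) + d*(5*a^2 + a - 4) + 3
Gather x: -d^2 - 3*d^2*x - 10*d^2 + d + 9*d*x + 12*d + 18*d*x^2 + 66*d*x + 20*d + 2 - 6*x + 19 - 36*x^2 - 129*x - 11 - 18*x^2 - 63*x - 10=-11*d^2 + 33*d + x^2*(18*d - 54) + x*(-3*d^2 + 75*d - 198)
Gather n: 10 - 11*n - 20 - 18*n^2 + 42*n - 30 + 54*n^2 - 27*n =36*n^2 + 4*n - 40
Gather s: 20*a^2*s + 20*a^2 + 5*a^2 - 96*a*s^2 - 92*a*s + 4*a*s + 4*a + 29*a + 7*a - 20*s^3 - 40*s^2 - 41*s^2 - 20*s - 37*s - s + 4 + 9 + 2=25*a^2 + 40*a - 20*s^3 + s^2*(-96*a - 81) + s*(20*a^2 - 88*a - 58) + 15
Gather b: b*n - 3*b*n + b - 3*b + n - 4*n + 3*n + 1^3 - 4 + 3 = b*(-2*n - 2)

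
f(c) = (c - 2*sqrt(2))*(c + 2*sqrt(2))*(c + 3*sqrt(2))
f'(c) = (c - 2*sqrt(2))*(c + 2*sqrt(2)) + (c - 2*sqrt(2))*(c + 3*sqrt(2)) + (c + 2*sqrt(2))*(c + 3*sqrt(2))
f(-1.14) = -20.79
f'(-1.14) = -13.77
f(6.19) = 316.28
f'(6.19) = 159.47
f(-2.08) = -7.94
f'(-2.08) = -12.67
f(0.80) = -37.11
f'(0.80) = 0.71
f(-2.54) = -2.64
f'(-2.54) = -10.20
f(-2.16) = -6.94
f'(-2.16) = -12.33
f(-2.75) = -0.65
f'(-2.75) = -8.65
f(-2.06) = -8.20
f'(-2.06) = -12.75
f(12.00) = 2209.00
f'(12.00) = 525.82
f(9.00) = 966.71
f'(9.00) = 311.37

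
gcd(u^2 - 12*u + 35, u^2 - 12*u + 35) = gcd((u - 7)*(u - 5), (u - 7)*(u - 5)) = u^2 - 12*u + 35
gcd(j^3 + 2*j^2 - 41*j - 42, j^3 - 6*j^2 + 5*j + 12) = j + 1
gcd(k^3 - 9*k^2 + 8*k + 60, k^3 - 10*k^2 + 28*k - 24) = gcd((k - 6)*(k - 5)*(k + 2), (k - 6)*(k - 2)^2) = k - 6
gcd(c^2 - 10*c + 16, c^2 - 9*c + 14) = c - 2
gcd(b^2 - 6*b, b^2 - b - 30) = b - 6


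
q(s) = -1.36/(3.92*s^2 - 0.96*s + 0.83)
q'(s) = -1.36*(0.96 - 7.84*s)/(3.92*s^2 - 0.96*s + 0.83)^2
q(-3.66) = -0.02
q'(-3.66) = -0.01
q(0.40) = -1.27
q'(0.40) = 2.57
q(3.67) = -0.03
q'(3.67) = 0.02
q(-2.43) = -0.05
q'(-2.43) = -0.04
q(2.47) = -0.06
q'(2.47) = 0.05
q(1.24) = -0.24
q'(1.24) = 0.37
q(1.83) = -0.11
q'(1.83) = 0.12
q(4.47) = -0.02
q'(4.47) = 0.01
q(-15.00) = -0.00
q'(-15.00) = -0.00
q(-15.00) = -0.00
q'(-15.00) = -0.00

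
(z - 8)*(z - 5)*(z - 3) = z^3 - 16*z^2 + 79*z - 120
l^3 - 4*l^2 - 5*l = l*(l - 5)*(l + 1)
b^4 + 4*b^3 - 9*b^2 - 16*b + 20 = (b - 2)*(b - 1)*(b + 2)*(b + 5)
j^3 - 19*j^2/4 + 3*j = j*(j - 4)*(j - 3/4)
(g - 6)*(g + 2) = g^2 - 4*g - 12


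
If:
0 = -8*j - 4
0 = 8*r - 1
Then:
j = -1/2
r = 1/8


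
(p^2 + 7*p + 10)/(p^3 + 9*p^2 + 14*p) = (p + 5)/(p*(p + 7))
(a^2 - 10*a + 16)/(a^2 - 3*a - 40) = (a - 2)/(a + 5)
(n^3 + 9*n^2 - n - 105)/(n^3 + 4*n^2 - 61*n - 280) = (n - 3)/(n - 8)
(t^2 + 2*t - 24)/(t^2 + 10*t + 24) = (t - 4)/(t + 4)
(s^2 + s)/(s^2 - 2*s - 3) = s/(s - 3)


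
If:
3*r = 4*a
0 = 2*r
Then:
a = 0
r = 0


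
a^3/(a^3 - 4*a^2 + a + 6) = a^3/(a^3 - 4*a^2 + a + 6)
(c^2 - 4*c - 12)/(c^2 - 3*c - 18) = (c + 2)/(c + 3)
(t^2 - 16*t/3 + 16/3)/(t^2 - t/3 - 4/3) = (t - 4)/(t + 1)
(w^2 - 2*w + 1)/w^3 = (w^2 - 2*w + 1)/w^3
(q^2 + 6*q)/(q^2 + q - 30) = q/(q - 5)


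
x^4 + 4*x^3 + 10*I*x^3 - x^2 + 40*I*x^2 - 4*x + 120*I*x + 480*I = (x + 4)*(x - 3*I)*(x + 5*I)*(x + 8*I)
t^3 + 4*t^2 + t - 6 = (t - 1)*(t + 2)*(t + 3)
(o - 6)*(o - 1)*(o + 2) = o^3 - 5*o^2 - 8*o + 12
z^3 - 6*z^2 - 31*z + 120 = (z - 8)*(z - 3)*(z + 5)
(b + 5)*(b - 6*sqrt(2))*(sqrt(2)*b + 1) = sqrt(2)*b^3 - 11*b^2 + 5*sqrt(2)*b^2 - 55*b - 6*sqrt(2)*b - 30*sqrt(2)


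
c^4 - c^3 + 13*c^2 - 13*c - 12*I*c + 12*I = (c - 1)*(c - 3*I)*(c - I)*(c + 4*I)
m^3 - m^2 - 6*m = m*(m - 3)*(m + 2)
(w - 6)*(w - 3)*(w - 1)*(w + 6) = w^4 - 4*w^3 - 33*w^2 + 144*w - 108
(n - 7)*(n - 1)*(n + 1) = n^3 - 7*n^2 - n + 7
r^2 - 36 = (r - 6)*(r + 6)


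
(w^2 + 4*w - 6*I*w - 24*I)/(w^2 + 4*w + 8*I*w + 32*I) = (w - 6*I)/(w + 8*I)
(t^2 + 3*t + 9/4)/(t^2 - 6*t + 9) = (t^2 + 3*t + 9/4)/(t^2 - 6*t + 9)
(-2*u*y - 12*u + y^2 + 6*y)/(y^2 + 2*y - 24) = (-2*u + y)/(y - 4)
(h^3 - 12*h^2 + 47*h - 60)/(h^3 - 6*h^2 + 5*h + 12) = (h - 5)/(h + 1)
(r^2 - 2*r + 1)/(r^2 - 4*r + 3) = (r - 1)/(r - 3)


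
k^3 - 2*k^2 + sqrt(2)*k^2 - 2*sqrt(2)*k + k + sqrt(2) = (k - 1)^2*(k + sqrt(2))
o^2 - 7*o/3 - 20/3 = (o - 4)*(o + 5/3)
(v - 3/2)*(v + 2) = v^2 + v/2 - 3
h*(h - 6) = h^2 - 6*h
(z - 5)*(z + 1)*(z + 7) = z^3 + 3*z^2 - 33*z - 35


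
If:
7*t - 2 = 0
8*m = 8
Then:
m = 1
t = 2/7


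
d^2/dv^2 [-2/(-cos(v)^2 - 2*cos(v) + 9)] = (-8*sin(v)^4 + 84*sin(v)^2 - 21*cos(v) - 3*cos(3*v) - 24)/(-sin(v)^2 + 2*cos(v) - 8)^3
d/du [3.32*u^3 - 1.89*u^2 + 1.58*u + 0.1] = 9.96*u^2 - 3.78*u + 1.58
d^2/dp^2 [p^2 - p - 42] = 2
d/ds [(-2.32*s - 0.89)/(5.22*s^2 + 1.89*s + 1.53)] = (12.1104*s^2 + 9.2916*s - 1.8675)/(27.2484*s^4 + 19.7316*s^3 + 19.5453*s^2 + 5.7834*s + 2.3409)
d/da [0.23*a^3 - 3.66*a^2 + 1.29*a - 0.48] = 0.69*a^2 - 7.32*a + 1.29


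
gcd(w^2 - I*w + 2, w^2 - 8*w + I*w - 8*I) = w + I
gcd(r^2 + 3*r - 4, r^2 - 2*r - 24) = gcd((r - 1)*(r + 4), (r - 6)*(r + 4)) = r + 4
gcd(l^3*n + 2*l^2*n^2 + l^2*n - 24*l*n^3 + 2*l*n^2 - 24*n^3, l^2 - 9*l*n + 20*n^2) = l - 4*n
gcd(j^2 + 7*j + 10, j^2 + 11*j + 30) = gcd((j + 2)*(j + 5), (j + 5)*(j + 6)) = j + 5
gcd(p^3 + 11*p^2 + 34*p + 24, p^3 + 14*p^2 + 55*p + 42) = p^2 + 7*p + 6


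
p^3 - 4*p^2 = p^2*(p - 4)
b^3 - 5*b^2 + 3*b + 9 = (b - 3)^2*(b + 1)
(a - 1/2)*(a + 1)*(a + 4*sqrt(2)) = a^3 + a^2/2 + 4*sqrt(2)*a^2 - a/2 + 2*sqrt(2)*a - 2*sqrt(2)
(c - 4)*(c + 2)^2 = c^3 - 12*c - 16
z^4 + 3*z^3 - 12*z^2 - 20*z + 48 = (z - 2)^2*(z + 3)*(z + 4)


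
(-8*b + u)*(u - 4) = -8*b*u + 32*b + u^2 - 4*u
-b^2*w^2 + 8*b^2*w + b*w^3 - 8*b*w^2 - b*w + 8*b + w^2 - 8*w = (-b + w)*(w - 8)*(b*w + 1)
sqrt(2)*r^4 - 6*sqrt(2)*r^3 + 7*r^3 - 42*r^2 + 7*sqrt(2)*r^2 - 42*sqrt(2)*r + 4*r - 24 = (r - 6)*(r + sqrt(2))*(r + 2*sqrt(2))*(sqrt(2)*r + 1)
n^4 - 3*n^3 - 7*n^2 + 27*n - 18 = (n - 3)*(n - 2)*(n - 1)*(n + 3)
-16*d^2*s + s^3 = s*(-4*d + s)*(4*d + s)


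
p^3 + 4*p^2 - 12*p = p*(p - 2)*(p + 6)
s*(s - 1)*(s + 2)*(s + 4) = s^4 + 5*s^3 + 2*s^2 - 8*s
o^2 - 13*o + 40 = (o - 8)*(o - 5)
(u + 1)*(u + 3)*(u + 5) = u^3 + 9*u^2 + 23*u + 15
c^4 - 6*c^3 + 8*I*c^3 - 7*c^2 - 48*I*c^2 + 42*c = c*(c - 6)*(c + I)*(c + 7*I)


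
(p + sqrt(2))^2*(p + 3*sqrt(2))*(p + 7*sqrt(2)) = p^4 + 12*sqrt(2)*p^3 + 84*p^2 + 104*sqrt(2)*p + 84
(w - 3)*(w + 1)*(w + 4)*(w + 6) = w^4 + 8*w^3 + w^2 - 78*w - 72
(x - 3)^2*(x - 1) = x^3 - 7*x^2 + 15*x - 9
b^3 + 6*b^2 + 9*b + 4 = (b + 1)^2*(b + 4)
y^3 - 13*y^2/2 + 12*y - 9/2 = (y - 3)^2*(y - 1/2)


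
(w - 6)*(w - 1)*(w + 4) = w^3 - 3*w^2 - 22*w + 24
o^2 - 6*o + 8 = (o - 4)*(o - 2)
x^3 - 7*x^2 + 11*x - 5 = (x - 5)*(x - 1)^2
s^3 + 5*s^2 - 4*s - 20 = (s - 2)*(s + 2)*(s + 5)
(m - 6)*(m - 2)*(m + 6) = m^3 - 2*m^2 - 36*m + 72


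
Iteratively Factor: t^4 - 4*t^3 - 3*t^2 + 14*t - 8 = (t - 4)*(t^3 - 3*t + 2) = (t - 4)*(t - 1)*(t^2 + t - 2) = (t - 4)*(t - 1)^2*(t + 2)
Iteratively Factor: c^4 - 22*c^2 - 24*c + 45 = (c + 3)*(c^3 - 3*c^2 - 13*c + 15) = (c - 1)*(c + 3)*(c^2 - 2*c - 15) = (c - 1)*(c + 3)^2*(c - 5)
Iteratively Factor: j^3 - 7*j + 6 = (j + 3)*(j^2 - 3*j + 2) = (j - 2)*(j + 3)*(j - 1)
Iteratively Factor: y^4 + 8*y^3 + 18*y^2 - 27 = (y + 3)*(y^3 + 5*y^2 + 3*y - 9) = (y - 1)*(y + 3)*(y^2 + 6*y + 9) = (y - 1)*(y + 3)^2*(y + 3)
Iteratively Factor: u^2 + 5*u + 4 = (u + 1)*(u + 4)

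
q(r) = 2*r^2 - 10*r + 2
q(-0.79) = 11.15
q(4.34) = -3.73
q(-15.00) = 602.00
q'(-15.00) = -70.00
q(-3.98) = 73.48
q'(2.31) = -0.76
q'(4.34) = 7.36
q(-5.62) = 121.37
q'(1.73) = -3.08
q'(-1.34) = -15.36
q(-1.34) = 18.99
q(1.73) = -9.31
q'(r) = 4*r - 10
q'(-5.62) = -32.48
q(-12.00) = 410.00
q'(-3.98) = -25.92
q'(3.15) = 2.60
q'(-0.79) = -13.16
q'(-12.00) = -58.00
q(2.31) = -10.43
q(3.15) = -9.66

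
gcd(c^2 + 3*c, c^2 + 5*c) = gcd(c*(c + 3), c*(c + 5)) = c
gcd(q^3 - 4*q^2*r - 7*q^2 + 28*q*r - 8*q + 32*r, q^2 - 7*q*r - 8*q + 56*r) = q - 8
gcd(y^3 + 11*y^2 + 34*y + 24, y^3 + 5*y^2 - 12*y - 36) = y + 6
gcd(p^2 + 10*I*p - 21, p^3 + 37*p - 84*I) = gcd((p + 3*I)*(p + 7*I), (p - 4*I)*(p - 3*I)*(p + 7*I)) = p + 7*I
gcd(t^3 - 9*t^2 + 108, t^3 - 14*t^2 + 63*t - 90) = t - 6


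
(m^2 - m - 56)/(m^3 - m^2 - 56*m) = 1/m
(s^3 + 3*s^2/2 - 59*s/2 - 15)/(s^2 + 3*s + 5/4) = 2*(s^2 + s - 30)/(2*s + 5)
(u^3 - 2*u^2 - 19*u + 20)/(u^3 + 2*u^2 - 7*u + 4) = (u - 5)/(u - 1)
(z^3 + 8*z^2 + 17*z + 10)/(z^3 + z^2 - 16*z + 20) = (z^2 + 3*z + 2)/(z^2 - 4*z + 4)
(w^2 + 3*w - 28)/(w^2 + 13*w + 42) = (w - 4)/(w + 6)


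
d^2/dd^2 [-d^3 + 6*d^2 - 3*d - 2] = 12 - 6*d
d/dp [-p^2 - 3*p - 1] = -2*p - 3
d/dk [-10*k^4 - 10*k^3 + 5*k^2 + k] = -40*k^3 - 30*k^2 + 10*k + 1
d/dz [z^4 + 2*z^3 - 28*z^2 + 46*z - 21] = 4*z^3 + 6*z^2 - 56*z + 46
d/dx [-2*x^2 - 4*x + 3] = -4*x - 4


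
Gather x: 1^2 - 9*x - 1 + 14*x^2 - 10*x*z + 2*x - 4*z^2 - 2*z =14*x^2 + x*(-10*z - 7) - 4*z^2 - 2*z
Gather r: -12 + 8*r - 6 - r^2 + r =-r^2 + 9*r - 18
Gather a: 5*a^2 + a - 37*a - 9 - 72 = 5*a^2 - 36*a - 81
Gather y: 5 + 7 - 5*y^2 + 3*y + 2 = -5*y^2 + 3*y + 14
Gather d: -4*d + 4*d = 0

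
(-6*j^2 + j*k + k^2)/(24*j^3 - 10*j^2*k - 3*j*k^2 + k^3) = -1/(4*j - k)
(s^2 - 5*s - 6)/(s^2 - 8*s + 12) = (s + 1)/(s - 2)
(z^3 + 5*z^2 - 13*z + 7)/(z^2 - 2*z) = (z^3 + 5*z^2 - 13*z + 7)/(z*(z - 2))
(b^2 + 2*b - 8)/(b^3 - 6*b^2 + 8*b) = (b + 4)/(b*(b - 4))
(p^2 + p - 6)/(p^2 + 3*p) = (p - 2)/p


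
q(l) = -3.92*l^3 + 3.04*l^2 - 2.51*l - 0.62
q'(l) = -11.76*l^2 + 6.08*l - 2.51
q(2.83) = -72.22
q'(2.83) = -79.49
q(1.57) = -12.24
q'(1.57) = -21.95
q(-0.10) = -0.33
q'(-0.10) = -3.24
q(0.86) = -3.02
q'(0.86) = -5.98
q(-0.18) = -0.05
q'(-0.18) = -3.99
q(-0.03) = -0.54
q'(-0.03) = -2.70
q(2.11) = -29.21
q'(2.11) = -42.04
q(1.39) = -8.76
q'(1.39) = -16.78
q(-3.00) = 140.11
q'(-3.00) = -126.59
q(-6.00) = 970.60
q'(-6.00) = -462.35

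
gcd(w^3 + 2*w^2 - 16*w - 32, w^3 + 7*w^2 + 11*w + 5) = 1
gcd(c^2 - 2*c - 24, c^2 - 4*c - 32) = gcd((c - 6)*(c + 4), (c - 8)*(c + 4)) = c + 4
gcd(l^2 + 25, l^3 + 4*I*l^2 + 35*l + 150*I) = l + 5*I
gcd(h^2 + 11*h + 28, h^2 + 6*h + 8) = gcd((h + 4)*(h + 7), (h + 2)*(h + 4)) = h + 4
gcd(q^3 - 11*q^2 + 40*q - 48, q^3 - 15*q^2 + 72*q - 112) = q^2 - 8*q + 16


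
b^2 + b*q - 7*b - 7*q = (b - 7)*(b + q)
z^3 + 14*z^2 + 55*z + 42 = (z + 1)*(z + 6)*(z + 7)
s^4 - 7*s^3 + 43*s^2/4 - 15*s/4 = s*(s - 5)*(s - 3/2)*(s - 1/2)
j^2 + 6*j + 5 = (j + 1)*(j + 5)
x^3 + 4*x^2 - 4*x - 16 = (x - 2)*(x + 2)*(x + 4)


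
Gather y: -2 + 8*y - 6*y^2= -6*y^2 + 8*y - 2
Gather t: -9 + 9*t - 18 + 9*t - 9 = 18*t - 36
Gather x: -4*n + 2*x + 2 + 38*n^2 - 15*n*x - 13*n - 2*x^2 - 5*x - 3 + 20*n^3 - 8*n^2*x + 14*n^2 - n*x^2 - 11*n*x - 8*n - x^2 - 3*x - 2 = 20*n^3 + 52*n^2 - 25*n + x^2*(-n - 3) + x*(-8*n^2 - 26*n - 6) - 3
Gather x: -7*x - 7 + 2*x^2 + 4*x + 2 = 2*x^2 - 3*x - 5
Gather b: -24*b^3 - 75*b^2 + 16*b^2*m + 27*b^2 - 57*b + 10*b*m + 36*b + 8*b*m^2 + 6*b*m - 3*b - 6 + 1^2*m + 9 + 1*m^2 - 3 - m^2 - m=-24*b^3 + b^2*(16*m - 48) + b*(8*m^2 + 16*m - 24)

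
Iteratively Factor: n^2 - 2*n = (n - 2)*(n)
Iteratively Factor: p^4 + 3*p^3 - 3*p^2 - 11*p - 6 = (p + 1)*(p^3 + 2*p^2 - 5*p - 6) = (p + 1)*(p + 3)*(p^2 - p - 2) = (p - 2)*(p + 1)*(p + 3)*(p + 1)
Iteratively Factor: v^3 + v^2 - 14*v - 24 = (v + 2)*(v^2 - v - 12) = (v - 4)*(v + 2)*(v + 3)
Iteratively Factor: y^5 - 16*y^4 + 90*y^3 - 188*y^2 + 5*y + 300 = (y - 3)*(y^4 - 13*y^3 + 51*y^2 - 35*y - 100) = (y - 5)*(y - 3)*(y^3 - 8*y^2 + 11*y + 20) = (y - 5)*(y - 4)*(y - 3)*(y^2 - 4*y - 5) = (y - 5)^2*(y - 4)*(y - 3)*(y + 1)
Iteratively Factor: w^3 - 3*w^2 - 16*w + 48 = (w - 3)*(w^2 - 16) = (w - 3)*(w + 4)*(w - 4)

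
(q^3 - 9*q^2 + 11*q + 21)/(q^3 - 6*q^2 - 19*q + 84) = (q + 1)/(q + 4)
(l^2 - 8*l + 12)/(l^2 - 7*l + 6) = (l - 2)/(l - 1)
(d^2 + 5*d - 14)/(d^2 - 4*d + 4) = (d + 7)/(d - 2)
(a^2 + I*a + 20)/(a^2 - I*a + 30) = (a - 4*I)/(a - 6*I)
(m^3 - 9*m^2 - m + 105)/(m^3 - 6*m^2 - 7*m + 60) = (m - 7)/(m - 4)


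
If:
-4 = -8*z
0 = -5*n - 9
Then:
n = -9/5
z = 1/2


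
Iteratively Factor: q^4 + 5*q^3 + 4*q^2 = (q + 1)*(q^3 + 4*q^2) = q*(q + 1)*(q^2 + 4*q) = q^2*(q + 1)*(q + 4)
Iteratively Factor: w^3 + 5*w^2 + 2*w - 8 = (w - 1)*(w^2 + 6*w + 8) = (w - 1)*(w + 4)*(w + 2)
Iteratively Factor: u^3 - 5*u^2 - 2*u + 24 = (u - 3)*(u^2 - 2*u - 8) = (u - 3)*(u + 2)*(u - 4)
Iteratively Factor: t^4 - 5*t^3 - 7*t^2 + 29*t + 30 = (t - 3)*(t^3 - 2*t^2 - 13*t - 10) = (t - 3)*(t + 1)*(t^2 - 3*t - 10) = (t - 3)*(t + 1)*(t + 2)*(t - 5)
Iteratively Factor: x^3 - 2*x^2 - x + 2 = (x - 1)*(x^2 - x - 2) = (x - 1)*(x + 1)*(x - 2)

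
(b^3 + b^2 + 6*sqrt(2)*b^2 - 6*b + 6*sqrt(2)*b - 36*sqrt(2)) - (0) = b^3 + b^2 + 6*sqrt(2)*b^2 - 6*b + 6*sqrt(2)*b - 36*sqrt(2)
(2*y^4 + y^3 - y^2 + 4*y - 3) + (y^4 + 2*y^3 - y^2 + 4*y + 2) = 3*y^4 + 3*y^3 - 2*y^2 + 8*y - 1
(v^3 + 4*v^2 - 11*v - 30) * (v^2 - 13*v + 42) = v^5 - 9*v^4 - 21*v^3 + 281*v^2 - 72*v - 1260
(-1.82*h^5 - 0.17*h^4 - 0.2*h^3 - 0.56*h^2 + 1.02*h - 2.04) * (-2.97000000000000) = 5.4054*h^5 + 0.5049*h^4 + 0.594*h^3 + 1.6632*h^2 - 3.0294*h + 6.0588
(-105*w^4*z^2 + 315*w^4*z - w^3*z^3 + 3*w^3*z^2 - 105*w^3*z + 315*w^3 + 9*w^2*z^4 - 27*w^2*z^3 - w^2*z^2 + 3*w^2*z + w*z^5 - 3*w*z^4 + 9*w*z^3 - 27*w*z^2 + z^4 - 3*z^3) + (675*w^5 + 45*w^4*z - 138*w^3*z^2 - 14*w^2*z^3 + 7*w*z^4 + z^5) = 675*w^5 - 105*w^4*z^2 + 360*w^4*z - w^3*z^3 - 135*w^3*z^2 - 105*w^3*z + 315*w^3 + 9*w^2*z^4 - 41*w^2*z^3 - w^2*z^2 + 3*w^2*z + w*z^5 + 4*w*z^4 + 9*w*z^3 - 27*w*z^2 + z^5 + z^4 - 3*z^3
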